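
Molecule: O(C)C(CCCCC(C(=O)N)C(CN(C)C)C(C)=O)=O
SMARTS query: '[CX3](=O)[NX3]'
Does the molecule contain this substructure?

Yes

The pattern [CX3](=O)[NX3] describes a carbonyl carbon bonded to a trivalent nitrogen — an amide.
The molecule carries a primary amide (-C(=O)NH2), whose atoms satisfy every constraint of the query, so the pattern matches.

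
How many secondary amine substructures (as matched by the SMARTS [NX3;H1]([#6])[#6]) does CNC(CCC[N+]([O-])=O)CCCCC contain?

1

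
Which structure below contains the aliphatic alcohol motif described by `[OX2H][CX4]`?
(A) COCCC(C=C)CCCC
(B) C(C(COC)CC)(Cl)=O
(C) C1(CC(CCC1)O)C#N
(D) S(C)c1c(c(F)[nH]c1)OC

C

[OX2H][CX4] describes a hydroxyl oxygen bound to an sp3 (X4) carbon (an aliphatic alcohol).
(A) has a methoxy ether (-OCH3) but the oxygen has H0 (ether), not H1.
(B) has a methoxy ether (-OCH3) but the oxygen has H0 (ether), not H1.
(C) contains a hydroxyl group (-OH), which satisfies every atom and bond constraint.
(D) has a methoxy ether (-OCH3) but the oxygen has H0 (ether), not H1.
So the answer is (C).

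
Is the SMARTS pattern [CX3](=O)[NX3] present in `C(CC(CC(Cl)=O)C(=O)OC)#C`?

No

The pattern [CX3](=O)[NX3] describes a carbonyl carbon bonded to a trivalent nitrogen — an amide.
The closest candidate here is a methyl-ester group (-C(=O)OCH3), but the carbonyl is bonded to O, not to an NX3 nitrogen. No other fragment satisfies the full query, so there is no match.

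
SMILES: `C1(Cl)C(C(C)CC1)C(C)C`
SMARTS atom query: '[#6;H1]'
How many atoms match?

The query [#6;H1] means: any carbon bearing exactly one hydrogen.
Check the 10 heavy atoms by environment: 2× C (H2) → no; 4× C (H1) → match; 3× C (H3) → no; 1× Cl (H0) → no.
That gives 4 matching atoms.

4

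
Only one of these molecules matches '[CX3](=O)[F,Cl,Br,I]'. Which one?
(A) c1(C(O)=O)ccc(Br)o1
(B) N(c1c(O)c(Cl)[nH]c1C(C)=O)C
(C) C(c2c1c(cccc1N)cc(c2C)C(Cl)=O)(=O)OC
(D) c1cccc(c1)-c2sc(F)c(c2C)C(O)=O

C

[CX3](=O)[F,Cl,Br,I] describes a carbonyl carbon bonded to a halogen (an acyl halide).
(A) has a carboxylic acid group (-C(=O)OH) but the carbonyl is bonded to -OH, not to a halogen.
(B) has a chloro substituent but the Cl is not on a carbonyl carbon.
(C) contains an acyl chloride (-C(=O)Cl), which satisfies every atom and bond constraint.
(D) has a carboxylic acid group (-C(=O)OH) but the carbonyl is bonded to -OH, not to a halogen.
So the answer is (C).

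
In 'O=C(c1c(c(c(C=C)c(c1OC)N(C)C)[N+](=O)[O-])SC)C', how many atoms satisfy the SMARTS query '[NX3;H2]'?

0

The query [NX3;H2] means: aliphatic N with 3 total connections, two of them H — an -NH2 nitrogen (amine or amide).
Check the 21 heavy atoms by environment: 6× c (aromatic, H0, X3) → no; 1× N (charge +1, H0, X3) → no; 1× O (charge -1, H0, X1) → no; 2× O (H0, X1) → no; 1× O (H0, X2) → no; 5× C (H3, X4) → no; 1× C (H1, X3) → no; 1× C (H2, X3) → no; 1× N (H0, X3) → no; 1× C (H0, X3) → no; 1× S (H0, X2) → no.
No environment satisfies the query, so 0 matching atoms.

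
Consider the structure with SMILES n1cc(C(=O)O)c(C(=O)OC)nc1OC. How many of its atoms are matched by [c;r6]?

The query [c;r6] means: aromatic carbon that belongs to a six-membered ring.
Check the 15 heavy atoms by environment: 2× n (aromatic, in 6-ring) → no; 4× c (aromatic, in 6-ring) → match; 5× O (acyclic) → no; 4× C (acyclic) → no.
That gives 4 matching atoms.

4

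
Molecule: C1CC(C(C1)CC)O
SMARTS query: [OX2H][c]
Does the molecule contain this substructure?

The pattern [OX2H][c] describes a hydroxyl oxygen attached to an aromatic carbon — a phenol.
The closest candidate here is a hydroxyl group (-OH), but the -OH is on an aliphatic carbon, not an aromatic c. No other fragment satisfies the full query, so there is no match.

No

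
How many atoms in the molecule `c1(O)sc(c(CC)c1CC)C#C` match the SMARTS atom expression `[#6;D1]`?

3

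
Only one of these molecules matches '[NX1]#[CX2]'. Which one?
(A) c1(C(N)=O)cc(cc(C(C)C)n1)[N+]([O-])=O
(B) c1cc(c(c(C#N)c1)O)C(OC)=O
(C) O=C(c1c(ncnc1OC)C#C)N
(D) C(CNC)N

[NX1]#[CX2] describes a nitrogen triple-bonded to a two-connected carbon (a nitrile).
(A) has a nitro group (-[N+](=O)[O-]) but there is no C#N triple bond.
(B) contains a nitrile (-C#N), which satisfies every atom and bond constraint.
(C) has a primary amide (-C(=O)NH2) but the nitrogen is NX3, not NX1.
(D) has a primary amino group (-NH2) but the nitrogen is NX3 (three connections), not NX1 triple-bonded.
So the answer is (B).

B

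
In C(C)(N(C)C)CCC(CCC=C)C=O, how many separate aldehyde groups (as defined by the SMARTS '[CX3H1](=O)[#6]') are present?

[CX3H1](=O)[#6] is the SMARTS for an aldehyde: an sp2 carbon with one H, double-bonded to O and single-bonded to carbon.
Exactly one fragment in the molecule meets all constraints, giving 1 match.

1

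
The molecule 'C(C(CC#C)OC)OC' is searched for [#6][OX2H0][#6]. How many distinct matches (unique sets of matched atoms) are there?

2

[#6][OX2H0][#6] is the SMARTS for an ether: an aliphatic oxygen bridging two carbons with no H on the oxygen.
The molecule carries 2 separate instances of a methoxy ether (-OCH3) meeting every constraint; each maps to a distinct set of atoms, giving 2 matches.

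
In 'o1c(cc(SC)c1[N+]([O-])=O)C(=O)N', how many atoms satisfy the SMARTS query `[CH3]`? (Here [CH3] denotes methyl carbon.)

1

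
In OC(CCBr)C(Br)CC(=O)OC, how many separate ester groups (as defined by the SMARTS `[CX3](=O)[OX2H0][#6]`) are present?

1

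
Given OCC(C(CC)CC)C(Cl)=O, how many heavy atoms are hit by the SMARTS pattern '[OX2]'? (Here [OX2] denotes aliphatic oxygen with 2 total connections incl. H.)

1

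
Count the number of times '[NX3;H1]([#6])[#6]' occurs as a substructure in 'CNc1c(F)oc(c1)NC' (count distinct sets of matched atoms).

2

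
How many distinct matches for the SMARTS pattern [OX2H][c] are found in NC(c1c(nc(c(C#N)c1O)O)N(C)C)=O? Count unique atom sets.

[OX2H][c] is the SMARTS for a phenol: a hydroxyl oxygen attached to an aromatic carbon.
The molecule carries 2 separate instances of a hydroxyl group (-OH) meeting every constraint; each maps to a distinct set of atoms, giving 2 matches.

2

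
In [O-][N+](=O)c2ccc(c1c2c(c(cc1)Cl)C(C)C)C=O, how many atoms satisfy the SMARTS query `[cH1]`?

4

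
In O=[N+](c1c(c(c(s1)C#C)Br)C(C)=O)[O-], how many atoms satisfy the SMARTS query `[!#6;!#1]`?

6

The query [!#6;!#1] means: not carbon and not hydrogen — any heteroatom.
Check the 14 heavy atoms by environment: 1× s (aromatic) → match; 4× c (aromatic) → no; 1× N (charge +1) → match; 1× O (charge -1) → match; 2× O → match; 4× C → no; 1× Br → match.
Summing the matching environments: 1 + 1 + 1 + 2 + 1 = 6 matching atoms.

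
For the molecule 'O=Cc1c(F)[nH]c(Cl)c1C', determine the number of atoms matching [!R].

5

The query [!R] means: !R matches any atom not in a ring.
Check the 10 heavy atoms by environment: 1× n (aromatic, in 5-ring) → no; 4× c (aromatic, in 5-ring) → no; 1× F (acyclic) → match; 2× C (acyclic) → match; 1× O (acyclic) → match; 1× Cl (acyclic) → match.
Summing the matching environments: 1 + 2 + 1 + 1 = 5 matching atoms.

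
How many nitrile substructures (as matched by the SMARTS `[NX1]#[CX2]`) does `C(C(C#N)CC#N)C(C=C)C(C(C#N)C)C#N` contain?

4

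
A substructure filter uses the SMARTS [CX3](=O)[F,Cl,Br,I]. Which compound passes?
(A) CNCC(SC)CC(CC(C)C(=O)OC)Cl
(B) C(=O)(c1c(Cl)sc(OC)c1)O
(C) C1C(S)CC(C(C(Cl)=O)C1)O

C

[CX3](=O)[F,Cl,Br,I] describes a carbonyl carbon bonded to a halogen (an acyl halide).
(A) has a methyl-ester group (-C(=O)OCH3) but the carbonyl is bonded to -O-C, not to a halogen.
(B) has a carboxylic acid group (-C(=O)OH) but the carbonyl is bonded to -OH, not to a halogen.
(C) contains an acyl chloride (-C(=O)Cl), which satisfies every atom and bond constraint.
So the answer is (C).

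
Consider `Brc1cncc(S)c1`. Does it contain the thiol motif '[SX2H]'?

Yes

The pattern [SX2H] describes an aliphatic sulfur with two connections, one being H — a thiol.
The molecule carries a thiol (-SH), whose atoms satisfy every constraint of the query, so the pattern matches.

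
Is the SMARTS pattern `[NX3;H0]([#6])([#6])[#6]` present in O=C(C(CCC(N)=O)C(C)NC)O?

No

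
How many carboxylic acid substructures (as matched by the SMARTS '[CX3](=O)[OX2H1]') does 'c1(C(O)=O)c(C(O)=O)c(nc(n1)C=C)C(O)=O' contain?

3

[CX3](=O)[OX2H1] is the SMARTS for a carboxylic acid: an sp2 carbon double-bonded to O and single-bonded to an -OH oxygen.
The molecule carries 3 separate instances of a carboxylic acid group (-C(=O)OH) meeting every constraint; each maps to a distinct set of atoms, giving 3 matches.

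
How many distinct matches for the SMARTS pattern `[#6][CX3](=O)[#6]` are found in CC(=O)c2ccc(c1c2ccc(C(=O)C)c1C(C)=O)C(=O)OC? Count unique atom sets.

3

[#6][CX3](=O)[#6] is the SMARTS for a ketone: a carbonyl carbon (no H) flanked by two carbons.
The molecule carries 3 separate instances of an acetyl/ketone group (-C(=O)CH3) meeting every constraint; each maps to a distinct set of atoms, giving 3 matches.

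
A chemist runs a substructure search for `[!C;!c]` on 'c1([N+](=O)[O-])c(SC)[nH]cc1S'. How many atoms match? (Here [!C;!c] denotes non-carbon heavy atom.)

6

The query [!C;!c] means: neither aliphatic nor aromatic carbon — same as [!#6].
Check the 11 heavy atoms by environment: 1× n (aromatic) → match; 4× c (aromatic) → no; 2× S → match; 1× C → no; 1× N (charge +1) → match; 1× O (charge -1) → match; 1× O → match.
Summing the matching environments: 1 + 2 + 1 + 1 + 1 = 6 matching atoms.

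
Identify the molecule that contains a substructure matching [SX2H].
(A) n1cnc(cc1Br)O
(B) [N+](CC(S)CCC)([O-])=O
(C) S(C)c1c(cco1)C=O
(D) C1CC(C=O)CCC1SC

B

[SX2H] describes an aliphatic sulfur with two connections, one being H (a thiol).
(A) has a hydroxyl group (-OH) but it is an -OH, not an -SH.
(B) contains a thiol (-SH), which satisfies every atom and bond constraint.
(C) has a methylthio ether (-SCH3) but the sulfur has H0 (bonded to two carbons), not H1.
(D) has a methylthio ether (-SCH3) but the sulfur has H0 (bonded to two carbons), not H1.
So the answer is (B).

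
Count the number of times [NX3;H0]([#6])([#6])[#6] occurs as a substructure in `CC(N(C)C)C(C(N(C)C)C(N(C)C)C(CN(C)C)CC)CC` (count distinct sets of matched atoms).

[NX3;H0]([#6])([#6])[#6] is the SMARTS for a tertiary amine: a trivalent nitrogen with no H, bonded to three carbons.
The molecule carries 4 separate instances of a dimethylamino group (-N(CH3)2) meeting every constraint; each maps to a distinct set of atoms, giving 4 matches.

4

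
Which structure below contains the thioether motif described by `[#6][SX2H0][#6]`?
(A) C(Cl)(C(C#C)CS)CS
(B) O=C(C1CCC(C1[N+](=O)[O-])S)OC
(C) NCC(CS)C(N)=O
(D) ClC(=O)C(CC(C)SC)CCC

D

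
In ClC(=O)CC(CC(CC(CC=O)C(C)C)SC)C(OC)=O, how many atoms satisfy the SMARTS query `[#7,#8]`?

4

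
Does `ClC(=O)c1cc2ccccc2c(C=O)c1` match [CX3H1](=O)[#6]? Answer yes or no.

Yes

The pattern [CX3H1](=O)[#6] describes an sp2 carbon with one H, double-bonded to O and single-bonded to carbon — an aldehyde.
The molecule carries an aldehyde (-CHO), whose atoms satisfy every constraint of the query, so the pattern matches.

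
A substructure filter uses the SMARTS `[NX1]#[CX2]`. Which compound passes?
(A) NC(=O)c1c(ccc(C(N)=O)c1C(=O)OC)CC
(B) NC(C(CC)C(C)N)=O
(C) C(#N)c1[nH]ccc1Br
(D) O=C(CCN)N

C

[NX1]#[CX2] describes a nitrogen triple-bonded to a two-connected carbon (a nitrile).
(A) has a primary amide (-C(=O)NH2) but the nitrogen is NX3, not NX1.
(B) has a primary amino group (-NH2) but the nitrogen is NX3 (three connections), not NX1 triple-bonded.
(C) contains a nitrile (-C#N), which satisfies every atom and bond constraint.
(D) has a primary amide (-C(=O)NH2) but the nitrogen is NX3, not NX1.
So the answer is (C).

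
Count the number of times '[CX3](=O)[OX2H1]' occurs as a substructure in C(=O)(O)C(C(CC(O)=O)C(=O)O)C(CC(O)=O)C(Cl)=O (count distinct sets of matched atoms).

[CX3](=O)[OX2H1] is the SMARTS for a carboxylic acid: an sp2 carbon double-bonded to O and single-bonded to an -OH oxygen.
The molecule carries 4 separate instances of a carboxylic acid group (-C(=O)OH) meeting every constraint; each maps to a distinct set of atoms, giving 4 matches.

4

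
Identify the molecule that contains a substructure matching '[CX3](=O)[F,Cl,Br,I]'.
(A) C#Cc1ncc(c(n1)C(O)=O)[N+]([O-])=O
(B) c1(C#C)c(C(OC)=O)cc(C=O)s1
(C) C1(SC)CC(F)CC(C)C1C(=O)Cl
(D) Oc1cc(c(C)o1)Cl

C

[CX3](=O)[F,Cl,Br,I] describes a carbonyl carbon bonded to a halogen (an acyl halide).
(A) has a carboxylic acid group (-C(=O)OH) but the carbonyl is bonded to -OH, not to a halogen.
(B) has a methyl-ester group (-C(=O)OCH3) but the carbonyl is bonded to -O-C, not to a halogen.
(C) contains an acyl chloride (-C(=O)Cl), which satisfies every atom and bond constraint.
(D) has a chloro substituent but the Cl is not on a carbonyl carbon.
So the answer is (C).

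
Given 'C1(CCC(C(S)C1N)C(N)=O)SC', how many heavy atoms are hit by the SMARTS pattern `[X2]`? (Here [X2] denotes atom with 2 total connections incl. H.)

Check the 13 heavy atoms by environment: 7× C (X4) → no; 2× N (X3) → no; 2× S (X2) → match; 1× C (X3) → no; 1× O (X1) → no.
That gives 2 matching atoms.

2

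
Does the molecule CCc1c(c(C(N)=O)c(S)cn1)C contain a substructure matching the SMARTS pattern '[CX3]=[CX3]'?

No

The pattern [CX3]=[CX3] describes a non-aromatic C=C double bond between two sp2 carbons — an alkene.
The closest candidate here is an ethyl group (-CH2CH3), but its C-C bond is a single bond between CX4 carbons, not CX3=CX3. No other fragment satisfies the full query, so there is no match.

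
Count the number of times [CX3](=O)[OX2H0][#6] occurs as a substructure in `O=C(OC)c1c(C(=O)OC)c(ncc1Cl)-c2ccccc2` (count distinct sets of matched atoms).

2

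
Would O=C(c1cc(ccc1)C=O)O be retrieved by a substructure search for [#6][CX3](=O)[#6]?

The pattern [#6][CX3](=O)[#6] describes a carbonyl carbon (no H) flanked by two carbons — a ketone.
The closest candidate here is an aldehyde (-CHO), but the carbonyl carbon has H1, so it is not flanked by two carbons. No other fragment satisfies the full query, so there is no match.

No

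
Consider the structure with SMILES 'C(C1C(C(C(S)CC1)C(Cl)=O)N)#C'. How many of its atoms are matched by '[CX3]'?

The query [CX3] means: C with X3: aliphatic carbon with exactly 3 total connections.
Check the 13 heavy atoms by environment: 6× C (X4) → no; 1× S (X2) → no; 1× N (X3) → no; 1× C (X3) → match; 1× O (X1) → no; 1× Cl (X1) → no; 2× C (X2) → no.
That gives 1 matching atom.

1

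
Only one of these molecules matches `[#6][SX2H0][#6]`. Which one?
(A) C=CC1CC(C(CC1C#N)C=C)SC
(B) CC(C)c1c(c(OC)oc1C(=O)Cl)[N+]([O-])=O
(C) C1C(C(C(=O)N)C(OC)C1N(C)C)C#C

A

[#6][SX2H0][#6] describes an aliphatic sulfur bridging two carbons with no H on the sulfur (a thioether).
(A) contains a methylthio ether (-SCH3), which satisfies every atom and bond constraint.
(B) has a methoxy ether (-OCH3) but the bridging atom is O, not S.
(C) has a methoxy ether (-OCH3) but the bridging atom is O, not S.
So the answer is (A).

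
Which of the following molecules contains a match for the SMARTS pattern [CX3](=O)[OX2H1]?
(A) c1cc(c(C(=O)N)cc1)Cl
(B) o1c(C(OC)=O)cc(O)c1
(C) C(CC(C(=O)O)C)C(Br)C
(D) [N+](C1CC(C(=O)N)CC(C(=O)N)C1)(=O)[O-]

[CX3](=O)[OX2H1] describes an sp2 carbon double-bonded to O and single-bonded to an -OH oxygen (a carboxylic acid).
(A) has a primary amide (-C(=O)NH2) but the carbonyl is bonded to N, not to an -OH oxygen.
(B) has a methyl-ester group (-C(=O)OCH3) but the singly-bonded O has no H (OX2H0, not OX2H1).
(C) contains a carboxylic acid group (-C(=O)OH), which satisfies every atom and bond constraint.
(D) has a primary amide (-C(=O)NH2) but the carbonyl is bonded to N, not to an -OH oxygen.
So the answer is (C).

C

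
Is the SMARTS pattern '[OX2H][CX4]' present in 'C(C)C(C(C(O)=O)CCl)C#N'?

The pattern [OX2H][CX4] describes a hydroxyl oxygen bound to an sp3 (X4) carbon — an aliphatic alcohol.
The closest candidate here is a carboxylic acid group (-C(=O)OH), but the -OH is on a CX3 carbonyl carbon, not a CX4 carbon. No other fragment satisfies the full query, so there is no match.

No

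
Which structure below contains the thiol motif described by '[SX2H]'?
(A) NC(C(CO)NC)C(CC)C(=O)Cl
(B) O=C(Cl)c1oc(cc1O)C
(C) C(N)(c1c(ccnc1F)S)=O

C

[SX2H] describes an aliphatic sulfur with two connections, one being H (a thiol).
(A) has a hydroxyl group (-OH) but it is an -OH, not an -SH.
(B) has a hydroxyl group (-OH) but it is an -OH, not an -SH.
(C) contains a thiol (-SH), which satisfies every atom and bond constraint.
So the answer is (C).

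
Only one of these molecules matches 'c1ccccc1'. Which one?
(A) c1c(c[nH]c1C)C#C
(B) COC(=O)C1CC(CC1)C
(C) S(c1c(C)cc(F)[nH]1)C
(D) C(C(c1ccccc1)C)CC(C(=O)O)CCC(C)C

c1ccccc1 describes six aromatic carbons in a ring (a benzene ring).
(A) has a methyl group (-CH3) but no six-membered all-carbon aromatic ring is present.
(B) has a methyl group (-CH3) but no six-membered all-carbon aromatic ring is present.
(C) has a methyl group (-CH3) but no six-membered all-carbon aromatic ring is present.
(D) contains a phenyl ring, which satisfies every atom and bond constraint.
So the answer is (D).

D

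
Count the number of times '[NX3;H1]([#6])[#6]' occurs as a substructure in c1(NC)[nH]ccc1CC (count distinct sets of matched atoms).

[NX3;H1]([#6])[#6] is the SMARTS for a secondary amine: a trivalent nitrogen with one H, bonded to two carbons.
Exactly one fragment in the molecule meets all constraints, giving 1 match.

1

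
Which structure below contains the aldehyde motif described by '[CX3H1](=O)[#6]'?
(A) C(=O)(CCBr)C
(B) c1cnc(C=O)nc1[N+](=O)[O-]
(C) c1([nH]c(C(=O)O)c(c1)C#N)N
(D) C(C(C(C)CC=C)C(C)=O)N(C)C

[CX3H1](=O)[#6] describes an sp2 carbon with one H, double-bonded to O and single-bonded to carbon (an aldehyde).
(A) has an acetyl/ketone group (-C(=O)CH3) but the carbonyl carbon has H0 (two carbon neighbours), not H1.
(B) contains an aldehyde (-CHO), which satisfies every atom and bond constraint.
(C) has a carboxylic acid group (-C(=O)OH) but the carbonyl carbon has H0 and is bonded to O, not H1.
(D) has an acetyl/ketone group (-C(=O)CH3) but the carbonyl carbon has H0 (two carbon neighbours), not H1.
So the answer is (B).

B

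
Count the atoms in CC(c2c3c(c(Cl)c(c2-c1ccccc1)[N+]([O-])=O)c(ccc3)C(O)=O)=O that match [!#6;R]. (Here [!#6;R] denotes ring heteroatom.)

0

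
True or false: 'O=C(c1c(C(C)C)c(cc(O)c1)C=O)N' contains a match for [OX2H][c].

The pattern [OX2H][c] describes a hydroxyl oxygen attached to an aromatic carbon — a phenol.
The molecule carries a hydroxyl group (-OH), whose atoms satisfy every constraint of the query, so the pattern matches.

True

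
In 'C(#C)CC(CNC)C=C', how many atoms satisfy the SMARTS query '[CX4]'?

4

The query [CX4] means: C with X4: aliphatic carbon with exactly 4 total connections (bonds + H).
Check the 9 heavy atoms by environment: 4× C (X4) → match; 2× C (X3) → no; 2× C (X2) → no; 1× N (X3) → no.
That gives 4 matching atoms.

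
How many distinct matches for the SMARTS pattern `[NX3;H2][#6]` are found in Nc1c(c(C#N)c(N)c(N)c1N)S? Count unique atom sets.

4

[NX3;H2][#6] is the SMARTS for a primary amine: a trivalent nitrogen with two H attached to carbon.
The molecule carries 4 separate instances of a primary amino group (-NH2) meeting every constraint; each maps to a distinct set of atoms, giving 4 matches.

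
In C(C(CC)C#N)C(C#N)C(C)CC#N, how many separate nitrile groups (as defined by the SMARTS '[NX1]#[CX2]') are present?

3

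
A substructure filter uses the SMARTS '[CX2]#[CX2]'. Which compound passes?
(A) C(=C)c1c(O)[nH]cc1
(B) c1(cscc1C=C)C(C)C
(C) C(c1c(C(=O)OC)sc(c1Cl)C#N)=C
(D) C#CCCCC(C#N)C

[CX2]#[CX2] describes a carbon-carbon triple bond (an alkyne).
(A) has a vinyl group (-CH=CH2) but the C=C is a double bond; both carbons are CX3, not CX2.
(B) has a vinyl group (-CH=CH2) but the C=C is a double bond; both carbons are CX3, not CX2.
(C) has a vinyl group (-CH=CH2) but the C=C is a double bond; both carbons are CX3, not CX2.
(D) contains an ethynyl group (-C#CH), which satisfies every atom and bond constraint.
So the answer is (D).

D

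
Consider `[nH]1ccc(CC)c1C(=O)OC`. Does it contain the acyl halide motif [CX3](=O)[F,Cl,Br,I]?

The pattern [CX3](=O)[F,Cl,Br,I] describes a carbonyl carbon bonded to a halogen — an acyl halide.
The closest candidate here is a methyl-ester group (-C(=O)OCH3), but the carbonyl is bonded to -O-C, not to a halogen. No other fragment satisfies the full query, so there is no match.

No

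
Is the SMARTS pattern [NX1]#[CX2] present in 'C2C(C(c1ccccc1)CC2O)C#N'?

Yes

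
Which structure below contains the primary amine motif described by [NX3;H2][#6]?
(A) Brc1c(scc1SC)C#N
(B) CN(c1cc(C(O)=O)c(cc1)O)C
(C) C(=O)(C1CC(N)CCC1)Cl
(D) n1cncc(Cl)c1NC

[NX3;H2][#6] describes a trivalent nitrogen with two H attached to carbon (a primary amine).
(A) has a nitrile (-C#N) but the nitrogen is NX1 (triple-bonded), not NX3 with two H.
(B) has a dimethylamino group (-N(CH3)2) but the nitrogen has H0, not H2.
(C) contains a primary amino group (-NH2), which satisfies every atom and bond constraint.
(D) has an N-methylamino group (-NHCH3) but the nitrogen bears two carbons and only one H (H1), not H2.
So the answer is (C).

C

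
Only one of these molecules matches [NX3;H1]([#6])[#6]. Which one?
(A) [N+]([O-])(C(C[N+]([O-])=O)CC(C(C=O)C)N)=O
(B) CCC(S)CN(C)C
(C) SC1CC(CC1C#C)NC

[NX3;H1]([#6])[#6] describes a trivalent nitrogen with one H, bonded to two carbons (a secondary amine).
(A) has a primary amino group (-NH2) but the nitrogen has H2 and only one carbon neighbour.
(B) has a dimethylamino group (-N(CH3)2) but the nitrogen has H0, not H1.
(C) contains an N-methylamino group (-NHCH3), which satisfies every atom and bond constraint.
So the answer is (C).

C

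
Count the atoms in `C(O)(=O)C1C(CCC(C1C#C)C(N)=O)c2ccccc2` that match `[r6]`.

The query [r6] means: r6 matches atoms in a six-membered ring.
Check the 20 heavy atoms by environment: 6× C (in 6-ring) → match; 6× c (aromatic, in 6-ring) → match; 4× C (acyclic) → no; 3× O (acyclic) → no; 1× N (acyclic) → no.
Summing the matching environments: 6 + 6 = 12 matching atoms.

12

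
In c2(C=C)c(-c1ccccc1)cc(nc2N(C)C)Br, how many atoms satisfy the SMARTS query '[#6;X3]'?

13

Check the 18 heavy atoms by environment: 1× n (aromatic, X2) → no; 11× c (aromatic, X3) → match; 1× Br (X1) → no; 2× C (X3) → match; 1× N (X3) → no; 2× C (X4) → no.
Summing the matching environments: 11 + 2 = 13 matching atoms.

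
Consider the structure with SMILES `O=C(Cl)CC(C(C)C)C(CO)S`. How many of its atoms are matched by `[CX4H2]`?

2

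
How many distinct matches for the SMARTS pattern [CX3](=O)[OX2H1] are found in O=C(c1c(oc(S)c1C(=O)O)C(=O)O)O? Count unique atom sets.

3

[CX3](=O)[OX2H1] is the SMARTS for a carboxylic acid: an sp2 carbon double-bonded to O and single-bonded to an -OH oxygen.
The molecule carries 3 separate instances of a carboxylic acid group (-C(=O)OH) meeting every constraint; each maps to a distinct set of atoms, giving 3 matches.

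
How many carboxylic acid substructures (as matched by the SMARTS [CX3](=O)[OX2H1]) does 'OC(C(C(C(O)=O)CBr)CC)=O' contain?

2

[CX3](=O)[OX2H1] is the SMARTS for a carboxylic acid: an sp2 carbon double-bonded to O and single-bonded to an -OH oxygen.
The molecule carries 2 separate instances of a carboxylic acid group (-C(=O)OH) meeting every constraint; each maps to a distinct set of atoms, giving 2 matches.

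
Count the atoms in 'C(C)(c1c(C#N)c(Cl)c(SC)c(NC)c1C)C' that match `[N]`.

2

Check the 17 heavy atoms by environment: 6× c (aromatic) → no; 1× Cl → no; 7× C → no; 2× N → match; 1× S → no.
That gives 2 matching atoms.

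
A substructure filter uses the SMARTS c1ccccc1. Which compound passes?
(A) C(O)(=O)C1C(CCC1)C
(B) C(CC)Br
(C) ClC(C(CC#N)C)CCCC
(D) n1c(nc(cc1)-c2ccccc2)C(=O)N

c1ccccc1 describes six aromatic carbons in a ring (a benzene ring).
(A) has a methyl group (-CH3) but no six-membered all-carbon aromatic ring is present.
(B) has a methyl group (-CH3) but no six-membered all-carbon aromatic ring is present.
(C) has a methyl group (-CH3) but no six-membered all-carbon aromatic ring is present.
(D) contains a phenyl ring, which satisfies every atom and bond constraint.
So the answer is (D).

D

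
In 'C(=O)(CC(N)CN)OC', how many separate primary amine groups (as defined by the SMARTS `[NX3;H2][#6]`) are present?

[NX3;H2][#6] is the SMARTS for a primary amine: a trivalent nitrogen with two H attached to carbon.
The molecule carries 2 separate instances of a primary amino group (-NH2) meeting every constraint; each maps to a distinct set of atoms, giving 2 matches.

2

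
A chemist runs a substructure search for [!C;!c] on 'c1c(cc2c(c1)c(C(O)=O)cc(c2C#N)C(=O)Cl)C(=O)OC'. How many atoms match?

7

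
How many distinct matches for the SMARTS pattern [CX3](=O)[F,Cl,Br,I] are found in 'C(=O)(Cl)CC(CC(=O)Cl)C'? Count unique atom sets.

2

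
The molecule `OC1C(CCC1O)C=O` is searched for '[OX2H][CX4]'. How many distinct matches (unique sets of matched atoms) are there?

[OX2H][CX4] is the SMARTS for an aliphatic alcohol: a hydroxyl oxygen bound to an sp3 (X4) carbon.
The molecule carries 2 separate instances of a hydroxyl group (-OH) meeting every constraint; each maps to a distinct set of atoms, giving 2 matches.

2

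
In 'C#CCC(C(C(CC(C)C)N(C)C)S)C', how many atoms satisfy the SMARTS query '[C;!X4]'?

2

The query [C;!X4] means: aliphatic carbon that does not have four total connections.
Check the 15 heavy atoms by environment: 11× C (X4) → no; 1× S (X2) → no; 2× C (X2) → match; 1× N (X3) → no.
That gives 2 matching atoms.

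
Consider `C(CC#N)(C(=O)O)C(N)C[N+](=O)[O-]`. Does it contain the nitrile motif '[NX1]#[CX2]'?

Yes

The pattern [NX1]#[CX2] describes a nitrogen triple-bonded to a two-connected carbon — a nitrile.
The molecule carries a nitrile (-C#N), whose atoms satisfy every constraint of the query, so the pattern matches.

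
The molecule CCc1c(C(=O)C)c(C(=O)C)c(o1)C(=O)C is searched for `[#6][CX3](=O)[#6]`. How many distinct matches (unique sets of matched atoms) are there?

3

[#6][CX3](=O)[#6] is the SMARTS for a ketone: a carbonyl carbon (no H) flanked by two carbons.
The molecule carries 3 separate instances of an acetyl/ketone group (-C(=O)CH3) meeting every constraint; each maps to a distinct set of atoms, giving 3 matches.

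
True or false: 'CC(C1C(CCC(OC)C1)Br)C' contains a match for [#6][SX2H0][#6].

The pattern [#6][SX2H0][#6] describes an aliphatic sulfur bridging two carbons with no H on the sulfur — a thioether.
The closest candidate here is a methoxy ether (-OCH3), but the bridging atom is O, not S. No other fragment satisfies the full query, so there is no match.

False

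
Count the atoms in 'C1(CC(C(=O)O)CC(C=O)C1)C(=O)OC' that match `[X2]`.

The query [X2] means: any atom with exactly two total connections (bonds + H).
Check the 15 heavy atoms by environment: 7× C (X4) → no; 3× C (X3) → no; 3× O (X1) → no; 2× O (X2) → match.
That gives 2 matching atoms.

2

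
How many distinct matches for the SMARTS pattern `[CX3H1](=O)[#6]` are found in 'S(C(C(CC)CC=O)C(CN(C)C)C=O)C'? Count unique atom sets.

2

[CX3H1](=O)[#6] is the SMARTS for an aldehyde: an sp2 carbon with one H, double-bonded to O and single-bonded to carbon.
The molecule carries 2 separate instances of an aldehyde (-CHO) meeting every constraint; each maps to a distinct set of atoms, giving 2 matches.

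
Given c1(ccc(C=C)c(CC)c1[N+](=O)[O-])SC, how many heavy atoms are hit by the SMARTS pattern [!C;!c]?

4

Check the 15 heavy atoms by environment: 6× c (aromatic) → no; 1× N (charge +1) → match; 1× O (charge -1) → match; 1× O → match; 5× C → no; 1× S → match.
Summing the matching environments: 1 + 1 + 1 + 1 = 4 matching atoms.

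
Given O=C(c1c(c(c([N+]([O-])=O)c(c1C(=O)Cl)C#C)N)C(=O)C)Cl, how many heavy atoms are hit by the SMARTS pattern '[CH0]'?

Check the 21 heavy atoms by environment: 6× c (aromatic, H0) → no; 1× N (H2) → no; 4× C (H0) → match; 4× O (H0) → no; 2× Cl (H0) → no; 1× C (H3) → no; 1× N (charge +1, H0) → no; 1× O (charge -1, H0) → no; 1× C (H1) → no.
That gives 4 matching atoms.

4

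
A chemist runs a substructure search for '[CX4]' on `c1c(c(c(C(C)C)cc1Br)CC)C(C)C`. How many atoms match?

8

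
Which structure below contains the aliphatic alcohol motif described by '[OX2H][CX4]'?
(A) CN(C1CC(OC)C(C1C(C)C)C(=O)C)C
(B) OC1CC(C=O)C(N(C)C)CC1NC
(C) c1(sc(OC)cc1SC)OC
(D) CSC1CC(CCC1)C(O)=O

B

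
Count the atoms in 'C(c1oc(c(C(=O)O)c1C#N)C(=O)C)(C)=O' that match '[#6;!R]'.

Check the 16 heavy atoms by environment: 1× o (aromatic, in 5-ring) → no; 4× c (aromatic, in 5-ring) → no; 6× C (acyclic) → match; 4× O (acyclic) → no; 1× N (acyclic) → no.
That gives 6 matching atoms.

6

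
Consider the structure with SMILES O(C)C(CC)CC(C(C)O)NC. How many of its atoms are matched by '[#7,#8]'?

The query [#7,#8] means: nitrogen or oxygen (comma = OR).
Check the 12 heavy atoms by environment: 9× C → no; 1× N → match; 2× O → match.
Summing the matching environments: 1 + 2 = 3 matching atoms.

3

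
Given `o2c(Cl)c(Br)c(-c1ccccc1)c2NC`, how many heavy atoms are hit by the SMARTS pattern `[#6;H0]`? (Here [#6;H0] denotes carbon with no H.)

5

The query [#6;H0] means: any carbon with no attached hydrogen.
Check the 15 heavy atoms by environment: 1× o (aromatic, H0) → no; 5× c (aromatic, H0) → match; 1× N (H1) → no; 1× C (H3) → no; 1× Br (H0) → no; 1× Cl (H0) → no; 5× c (aromatic, H1) → no.
That gives 5 matching atoms.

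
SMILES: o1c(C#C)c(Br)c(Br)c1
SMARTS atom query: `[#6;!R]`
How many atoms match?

2

The query [#6;!R] means: carbon not in any ring.
Check the 9 heavy atoms by environment: 1× o (aromatic, in 5-ring) → no; 4× c (aromatic, in 5-ring) → no; 2× C (acyclic) → match; 2× Br (acyclic) → no.
That gives 2 matching atoms.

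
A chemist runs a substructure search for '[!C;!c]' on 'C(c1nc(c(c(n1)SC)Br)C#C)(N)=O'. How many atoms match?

6

Check the 14 heavy atoms by environment: 2× n (aromatic) → match; 4× c (aromatic) → no; 4× C → no; 1× Br → match; 1× O → match; 1× N → match; 1× S → match.
Summing the matching environments: 2 + 1 + 1 + 1 + 1 = 6 matching atoms.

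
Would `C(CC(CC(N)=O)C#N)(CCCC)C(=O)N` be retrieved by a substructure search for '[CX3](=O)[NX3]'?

The pattern [CX3](=O)[NX3] describes a carbonyl carbon bonded to a trivalent nitrogen — an amide.
The molecule carries a primary amide (-C(=O)NH2), whose atoms satisfy every constraint of the query, so the pattern matches.

Yes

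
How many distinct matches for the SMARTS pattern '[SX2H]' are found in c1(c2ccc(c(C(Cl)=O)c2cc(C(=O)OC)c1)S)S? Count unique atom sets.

2

[SX2H] is the SMARTS for a thiol: an aliphatic sulfur with two connections, one being H.
The molecule carries 2 separate instances of a thiol (-SH) meeting every constraint; each maps to a distinct set of atoms, giving 2 matches.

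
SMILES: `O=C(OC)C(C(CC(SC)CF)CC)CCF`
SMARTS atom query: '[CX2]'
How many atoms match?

0

The query [CX2] means: C with X2: aliphatic carbon with exactly 2 total connections.
Check the 17 heavy atoms by environment: 11× C (X4) → no; 2× F (X1) → no; 1× C (X3) → no; 1× O (X1) → no; 1× O (X2) → no; 1× S (X2) → no.
No environment satisfies the query, so 0 matching atoms.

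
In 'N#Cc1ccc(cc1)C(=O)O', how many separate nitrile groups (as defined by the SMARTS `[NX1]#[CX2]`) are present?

[NX1]#[CX2] is the SMARTS for a nitrile: a nitrogen triple-bonded to a two-connected carbon.
Exactly one fragment in the molecule meets all constraints, giving 1 match.

1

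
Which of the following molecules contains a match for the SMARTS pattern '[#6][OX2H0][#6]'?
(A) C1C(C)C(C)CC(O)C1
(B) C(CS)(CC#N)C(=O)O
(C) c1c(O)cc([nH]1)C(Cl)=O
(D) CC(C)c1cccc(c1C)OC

[#6][OX2H0][#6] describes an aliphatic oxygen bridging two carbons with no H on the oxygen (an ether).
(A) has a hydroxyl group (-OH) but the oxygen has H1, not H0 bridging two carbons.
(B) has a carboxylic acid group (-C(=O)OH) but the -OH oxygen has H1; the =O is OX1, not OX2.
(C) has a hydroxyl group (-OH) but the oxygen has H1, not H0 bridging two carbons.
(D) contains a methoxy ether (-OCH3), which satisfies every atom and bond constraint.
So the answer is (D).

D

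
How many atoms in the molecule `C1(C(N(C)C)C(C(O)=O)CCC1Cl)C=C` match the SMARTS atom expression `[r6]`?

Check the 15 heavy atoms by environment: 6× C (in 6-ring) → match; 1× N (acyclic) → no; 5× C (acyclic) → no; 1× Cl (acyclic) → no; 2× O (acyclic) → no.
That gives 6 matching atoms.

6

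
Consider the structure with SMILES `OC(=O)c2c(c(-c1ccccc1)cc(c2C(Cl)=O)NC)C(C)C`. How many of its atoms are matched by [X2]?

1

Check the 23 heavy atoms by environment: 12× c (aromatic, X3) → no; 2× C (X3) → no; 2× O (X1) → no; 1× Cl (X1) → no; 4× C (X4) → no; 1× O (X2) → match; 1× N (X3) → no.
That gives 1 matching atom.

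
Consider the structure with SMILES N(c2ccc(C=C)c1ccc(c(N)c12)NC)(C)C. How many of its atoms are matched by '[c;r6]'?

The query [c;r6] means: aromatic carbon that belongs to a six-membered ring.
Check the 18 heavy atoms by environment: 10× c (aromatic, in 6-ring) → match; 3× N (acyclic) → no; 5× C (acyclic) → no.
That gives 10 matching atoms.

10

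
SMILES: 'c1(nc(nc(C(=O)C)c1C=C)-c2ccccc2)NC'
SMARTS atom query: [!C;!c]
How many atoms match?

4

Check the 19 heavy atoms by environment: 2× n (aromatic) → match; 10× c (aromatic) → no; 5× C → no; 1× O → match; 1× N → match.
Summing the matching environments: 2 + 1 + 1 = 4 matching atoms.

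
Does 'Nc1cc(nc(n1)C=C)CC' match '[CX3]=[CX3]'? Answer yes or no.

Yes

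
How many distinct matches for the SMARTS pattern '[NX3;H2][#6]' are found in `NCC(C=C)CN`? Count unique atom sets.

[NX3;H2][#6] is the SMARTS for a primary amine: a trivalent nitrogen with two H attached to carbon.
The molecule carries 2 separate instances of a primary amino group (-NH2) meeting every constraint; each maps to a distinct set of atoms, giving 2 matches.

2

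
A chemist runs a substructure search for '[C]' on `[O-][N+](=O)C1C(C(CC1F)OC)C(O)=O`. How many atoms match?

7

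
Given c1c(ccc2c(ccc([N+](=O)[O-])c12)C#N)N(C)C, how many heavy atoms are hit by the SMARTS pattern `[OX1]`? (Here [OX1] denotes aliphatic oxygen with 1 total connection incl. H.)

2

The query [OX1] means: aliphatic oxygen with one total connection — typically a carbonyl =O or an oxide.
Check the 18 heavy atoms by environment: 10× c (aromatic, X3) → no; 1× C (X2) → no; 1× N (X1) → no; 1× N (X3) → no; 2× C (X4) → no; 1× N (charge +1, X3) → no; 1× O (charge -1, X1) → match; 1× O (X1) → match.
Summing the matching environments: 1 + 1 = 2 matching atoms.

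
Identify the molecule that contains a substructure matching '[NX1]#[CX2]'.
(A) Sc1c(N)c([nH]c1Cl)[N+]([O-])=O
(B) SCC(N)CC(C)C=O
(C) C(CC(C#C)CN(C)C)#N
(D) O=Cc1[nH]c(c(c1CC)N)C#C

C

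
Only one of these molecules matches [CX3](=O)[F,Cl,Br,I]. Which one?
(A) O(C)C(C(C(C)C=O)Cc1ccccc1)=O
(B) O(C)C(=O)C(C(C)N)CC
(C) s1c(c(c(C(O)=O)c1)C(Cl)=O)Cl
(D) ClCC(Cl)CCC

[CX3](=O)[F,Cl,Br,I] describes a carbonyl carbon bonded to a halogen (an acyl halide).
(A) has a methyl-ester group (-C(=O)OCH3) but the carbonyl is bonded to -O-C, not to a halogen.
(B) has a methyl-ester group (-C(=O)OCH3) but the carbonyl is bonded to -O-C, not to a halogen.
(C) contains an acyl chloride (-C(=O)Cl), which satisfies every atom and bond constraint.
(D) has a chloro substituent but the Cl is not on a carbonyl carbon.
So the answer is (C).

C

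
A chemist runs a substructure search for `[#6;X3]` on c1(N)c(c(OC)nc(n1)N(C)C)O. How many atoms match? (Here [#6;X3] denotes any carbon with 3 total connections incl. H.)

The query [#6;X3] means: any carbon (aromatic or not) with three total connections.
Check the 13 heavy atoms by environment: 2× n (aromatic, X2) → no; 4× c (aromatic, X3) → match; 2× O (X2) → no; 3× C (X4) → no; 2× N (X3) → no.
That gives 4 matching atoms.

4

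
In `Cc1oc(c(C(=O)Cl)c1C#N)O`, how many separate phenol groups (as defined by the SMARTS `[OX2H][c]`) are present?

1

[OX2H][c] is the SMARTS for a phenol: a hydroxyl oxygen attached to an aromatic carbon.
Exactly one fragment in the molecule meets all constraints, giving 1 match.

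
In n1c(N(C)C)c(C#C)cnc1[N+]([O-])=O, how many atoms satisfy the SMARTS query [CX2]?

2

Check the 14 heavy atoms by environment: 2× n (aromatic, X2) → no; 4× c (aromatic, X3) → no; 1× N (X3) → no; 2× C (X4) → no; 1× N (charge +1, X3) → no; 1× O (charge -1, X1) → no; 1× O (X1) → no; 2× C (X2) → match.
That gives 2 matching atoms.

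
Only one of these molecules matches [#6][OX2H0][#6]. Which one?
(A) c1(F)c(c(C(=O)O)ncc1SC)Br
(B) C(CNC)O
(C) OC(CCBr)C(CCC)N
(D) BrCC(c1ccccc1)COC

[#6][OX2H0][#6] describes an aliphatic oxygen bridging two carbons with no H on the oxygen (an ether).
(A) has a carboxylic acid group (-C(=O)OH) but the -OH oxygen has H1; the =O is OX1, not OX2.
(B) has a hydroxyl group (-OH) but the oxygen has H1, not H0 bridging two carbons.
(C) has a hydroxyl group (-OH) but the oxygen has H1, not H0 bridging two carbons.
(D) contains a methoxy ether (-OCH3), which satisfies every atom and bond constraint.
So the answer is (D).

D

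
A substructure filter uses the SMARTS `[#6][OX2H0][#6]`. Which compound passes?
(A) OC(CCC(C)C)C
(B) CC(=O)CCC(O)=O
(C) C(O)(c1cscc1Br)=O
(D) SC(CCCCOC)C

D

[#6][OX2H0][#6] describes an aliphatic oxygen bridging two carbons with no H on the oxygen (an ether).
(A) has a hydroxyl group (-OH) but the oxygen has H1, not H0 bridging two carbons.
(B) has a carboxylic acid group (-C(=O)OH) but the -OH oxygen has H1; the =O is OX1, not OX2.
(C) has a carboxylic acid group (-C(=O)OH) but the -OH oxygen has H1; the =O is OX1, not OX2.
(D) contains a methoxy ether (-OCH3), which satisfies every atom and bond constraint.
So the answer is (D).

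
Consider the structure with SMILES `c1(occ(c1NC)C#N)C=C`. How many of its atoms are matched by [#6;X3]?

6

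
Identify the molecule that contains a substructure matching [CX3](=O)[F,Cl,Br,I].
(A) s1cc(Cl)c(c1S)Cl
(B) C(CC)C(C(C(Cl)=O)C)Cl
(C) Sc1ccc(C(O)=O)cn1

B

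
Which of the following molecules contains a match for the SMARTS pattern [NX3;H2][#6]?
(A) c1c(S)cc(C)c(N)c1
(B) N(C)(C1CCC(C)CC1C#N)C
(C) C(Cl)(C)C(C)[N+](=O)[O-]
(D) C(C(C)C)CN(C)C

[NX3;H2][#6] describes a trivalent nitrogen with two H attached to carbon (a primary amine).
(A) contains a primary amino group (-NH2), which satisfies every atom and bond constraint.
(B) has a dimethylamino group (-N(CH3)2) but the nitrogen has H0, not H2.
(C) has a nitro group (-[N+](=O)[O-]) but the nitrogen is [N+] with no H, not NX3H2.
(D) has a dimethylamino group (-N(CH3)2) but the nitrogen has H0, not H2.
So the answer is (A).

A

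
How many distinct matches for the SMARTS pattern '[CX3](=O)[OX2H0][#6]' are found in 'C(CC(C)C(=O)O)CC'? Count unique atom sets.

0

[CX3](=O)[OX2H0][#6] is the SMARTS for an ester: a carbonyl carbon bonded to an oxygen that is itself bonded to carbon (no H on that O).
The molecule has a carboxylic acid group (-C(=O)OH), but the singly-bonded O carries H (OX2H1, not H0); nothing else fits, so there are 0 matches.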